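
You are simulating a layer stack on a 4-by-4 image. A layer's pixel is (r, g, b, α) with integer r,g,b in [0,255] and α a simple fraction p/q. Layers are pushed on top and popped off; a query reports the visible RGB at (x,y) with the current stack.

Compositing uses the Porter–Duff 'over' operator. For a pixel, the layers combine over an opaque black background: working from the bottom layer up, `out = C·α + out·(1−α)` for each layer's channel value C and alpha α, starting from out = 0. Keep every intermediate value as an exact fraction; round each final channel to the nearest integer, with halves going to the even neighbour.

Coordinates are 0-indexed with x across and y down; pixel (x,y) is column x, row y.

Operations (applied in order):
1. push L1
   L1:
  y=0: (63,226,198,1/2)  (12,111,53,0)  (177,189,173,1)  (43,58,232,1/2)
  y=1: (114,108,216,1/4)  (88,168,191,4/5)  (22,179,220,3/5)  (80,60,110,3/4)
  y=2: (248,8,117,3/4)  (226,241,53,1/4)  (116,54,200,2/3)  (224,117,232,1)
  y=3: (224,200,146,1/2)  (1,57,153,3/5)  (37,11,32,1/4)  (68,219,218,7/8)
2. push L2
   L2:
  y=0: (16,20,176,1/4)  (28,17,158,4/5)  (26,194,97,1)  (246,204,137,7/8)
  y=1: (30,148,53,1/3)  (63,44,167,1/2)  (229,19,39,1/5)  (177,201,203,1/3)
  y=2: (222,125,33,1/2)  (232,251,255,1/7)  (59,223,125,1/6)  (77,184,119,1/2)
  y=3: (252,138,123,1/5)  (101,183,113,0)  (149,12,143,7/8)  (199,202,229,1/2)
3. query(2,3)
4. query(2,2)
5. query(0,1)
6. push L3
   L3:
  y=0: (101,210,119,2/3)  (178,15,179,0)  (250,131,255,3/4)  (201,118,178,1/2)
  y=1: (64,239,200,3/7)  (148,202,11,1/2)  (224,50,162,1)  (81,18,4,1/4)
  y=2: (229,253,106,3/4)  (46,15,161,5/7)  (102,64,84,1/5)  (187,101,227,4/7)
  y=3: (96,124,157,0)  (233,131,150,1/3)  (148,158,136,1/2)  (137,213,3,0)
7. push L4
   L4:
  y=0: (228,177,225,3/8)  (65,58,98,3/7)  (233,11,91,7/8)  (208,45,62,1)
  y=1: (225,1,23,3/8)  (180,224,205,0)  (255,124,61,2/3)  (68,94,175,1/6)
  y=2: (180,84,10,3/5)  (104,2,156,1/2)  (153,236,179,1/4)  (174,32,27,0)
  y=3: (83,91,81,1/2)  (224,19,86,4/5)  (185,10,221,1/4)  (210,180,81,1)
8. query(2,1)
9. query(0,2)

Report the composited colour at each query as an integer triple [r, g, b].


at x=2,y=3 over L1,L2:
after L1 α=1/4: [37/4, 11/4, 8]
after L2 α=7/8: [4209/32, 347/32, 1009/8]
= [132, 11, 126]

at x=2,y=2 over L1,L2:
after L1 α=2/3: [232/3, 36, 400/3]
after L2 α=1/6: [1337/18, 403/6, 2375/18]
rounded: [74, 67, 132]

at x=0,y=1 over L1,L2:
L1 α=1/4: [57/2, 27, 54]
L2 α=1/3: [29, 202/3, 161/3]
= [29, 67, 54]

query (2,1) [L1,L2,L3,L4] — begin 0,0,0
after L1 α=3/5: [66/5, 537/5, 132]
after L2 α=1/5: [1409/25, 2243/25, 567/5]
after L3 α=1: [224, 50, 162]
after L4 α=2/3: [734/3, 298/3, 284/3]
→ [245, 99, 95]

at x=0,y=2 over L1,L2,L3,L4:
after L1 α=3/4: [186, 6, 351/4]
after L2 α=1/2: [204, 131/2, 483/8]
after L3 α=3/4: [891/4, 1649/8, 3027/32]
after L4 α=3/5: [1971/10, 2657/20, 3507/80]
= [197, 133, 44]


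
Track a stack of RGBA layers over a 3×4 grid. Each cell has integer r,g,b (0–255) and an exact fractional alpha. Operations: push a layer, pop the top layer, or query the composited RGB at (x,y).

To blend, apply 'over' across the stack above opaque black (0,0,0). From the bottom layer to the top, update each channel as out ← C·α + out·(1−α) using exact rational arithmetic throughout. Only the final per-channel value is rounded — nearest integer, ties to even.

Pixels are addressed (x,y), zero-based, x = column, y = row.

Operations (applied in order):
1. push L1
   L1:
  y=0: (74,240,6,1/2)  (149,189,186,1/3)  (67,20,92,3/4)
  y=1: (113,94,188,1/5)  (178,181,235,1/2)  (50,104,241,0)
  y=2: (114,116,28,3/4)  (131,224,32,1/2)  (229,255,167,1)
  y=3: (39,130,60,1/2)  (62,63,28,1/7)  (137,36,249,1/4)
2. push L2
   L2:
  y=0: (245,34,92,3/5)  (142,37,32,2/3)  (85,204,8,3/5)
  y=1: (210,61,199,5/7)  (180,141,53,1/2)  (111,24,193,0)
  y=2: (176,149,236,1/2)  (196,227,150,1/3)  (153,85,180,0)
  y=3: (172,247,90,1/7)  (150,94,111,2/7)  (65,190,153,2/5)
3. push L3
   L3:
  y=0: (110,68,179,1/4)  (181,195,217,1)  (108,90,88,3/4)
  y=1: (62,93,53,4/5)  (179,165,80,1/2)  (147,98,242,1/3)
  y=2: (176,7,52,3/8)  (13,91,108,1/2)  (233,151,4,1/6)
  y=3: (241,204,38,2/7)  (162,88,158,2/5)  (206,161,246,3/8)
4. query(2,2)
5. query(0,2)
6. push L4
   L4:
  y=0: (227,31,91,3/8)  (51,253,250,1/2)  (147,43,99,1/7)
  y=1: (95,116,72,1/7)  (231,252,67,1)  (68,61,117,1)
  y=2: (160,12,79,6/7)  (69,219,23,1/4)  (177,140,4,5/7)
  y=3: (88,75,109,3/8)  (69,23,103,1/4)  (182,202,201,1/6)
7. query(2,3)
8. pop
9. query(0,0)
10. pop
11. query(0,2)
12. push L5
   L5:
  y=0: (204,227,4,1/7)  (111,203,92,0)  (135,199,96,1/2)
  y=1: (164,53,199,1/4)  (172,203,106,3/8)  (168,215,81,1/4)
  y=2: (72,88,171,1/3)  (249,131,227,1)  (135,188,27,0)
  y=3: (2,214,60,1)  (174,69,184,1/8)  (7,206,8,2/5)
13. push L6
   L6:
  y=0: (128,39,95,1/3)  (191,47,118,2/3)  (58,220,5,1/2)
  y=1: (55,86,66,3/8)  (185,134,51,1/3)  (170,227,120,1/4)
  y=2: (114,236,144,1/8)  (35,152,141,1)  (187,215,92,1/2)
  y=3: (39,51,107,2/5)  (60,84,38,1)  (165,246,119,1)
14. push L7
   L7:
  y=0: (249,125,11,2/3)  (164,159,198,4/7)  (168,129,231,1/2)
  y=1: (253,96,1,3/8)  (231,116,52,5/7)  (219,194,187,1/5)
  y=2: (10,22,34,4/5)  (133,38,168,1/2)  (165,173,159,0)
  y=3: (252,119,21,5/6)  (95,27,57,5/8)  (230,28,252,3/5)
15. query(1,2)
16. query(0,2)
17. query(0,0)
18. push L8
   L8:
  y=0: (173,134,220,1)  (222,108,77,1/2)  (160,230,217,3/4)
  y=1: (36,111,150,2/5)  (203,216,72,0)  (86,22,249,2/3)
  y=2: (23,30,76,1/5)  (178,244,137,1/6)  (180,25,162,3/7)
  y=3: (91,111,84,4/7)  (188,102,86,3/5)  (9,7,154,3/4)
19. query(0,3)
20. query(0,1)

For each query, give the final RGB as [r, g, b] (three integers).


(2,2) stack=L1,L2,L3; from [0,0,0]:
after L1 α=1: [229, 255, 167]
after L2 α=0: [229, 255, 167]
after L3 α=1/6: [689/3, 713/3, 839/6]
rounded: [230, 238, 140]

at x=0,y=2 over L1,L2,L3:
L1 α=3/4: [171/2, 87, 21]
L2 α=1/2: [523/4, 118, 257/2]
L3 α=3/8: [4727/32, 611/8, 1597/16]
= [148, 76, 100]

(2,3) stack=L1,L2,L3,L4; from [0,0,0]:
+L1 (α=1/4) → [137/4, 9, 249/4]
+L2 (α=2/5) → [931/20, 407/5, 1971/20]
+L3 (α=3/8) → [3403/32, 445/4, 4923/32]
+L4 (α=1/6) → [7613/64, 1011/8, 10349/64]
= [119, 126, 162]

(0,0) stack=L1,L2,L3; from [0,0,0]:
after L1 α=1/2: [37, 120, 3]
after L2 α=3/5: [809/5, 342/5, 282/5]
after L3 α=1/4: [2977/20, 683/10, 1741/20]
= [149, 68, 87]

at x=0,y=2 over L1,L2:
+L1 (α=3/4) → [171/2, 87, 21]
+L2 (α=1/2) → [523/4, 118, 257/2]
→ [131, 118, 128]

query (1,2) [L1,L2,L5,L6,L7] — begin 0,0,0
+L1 (α=1/2) → [131/2, 112, 16]
+L2 (α=1/3) → [109, 451/3, 182/3]
+L5 (α=1) → [249, 131, 227]
+L6 (α=1) → [35, 152, 141]
+L7 (α=1/2) → [84, 95, 309/2]
= [84, 95, 154]

at x=0,y=2 over L1,L2,L5,L6,L7:
+L1 (α=3/4) → [171/2, 87, 21]
+L2 (α=1/2) → [523/4, 118, 257/2]
+L5 (α=1/3) → [667/6, 108, 428/3]
+L6 (α=1/8) → [5353/48, 124, 857/6]
+L7 (α=4/5) → [7273/240, 212/5, 1673/30]
→ [30, 42, 56]

at x=0,y=0 over L1,L2,L5,L6,L7:
after L1 α=1/2: [37, 120, 3]
after L2 α=3/5: [809/5, 342/5, 282/5]
after L5 α=1/7: [5874/35, 3187/35, 1712/35]
after L6 α=1/3: [16228/105, 7739/105, 6749/105]
after L7 α=2/3: [68518/315, 33989/315, 9059/315]
= [218, 108, 29]

(0,3) stack=L1,L2,L5,L6,L7,L8; from [0,0,0]:
+L1 (α=1/2) → [39/2, 65, 30]
+L2 (α=1/7) → [289/7, 91, 270/7]
+L5 (α=1) → [2, 214, 60]
+L6 (α=2/5) → [84/5, 744/5, 394/5]
+L7 (α=5/6) → [1064/5, 3719/30, 919/30]
+L8 (α=4/7) → [716/5, 8159/70, 4279/70]
= [143, 117, 61]

(0,1) stack=L1,L2,L5,L6,L7,L8; from [0,0,0]:
L1 α=1/5: [113/5, 94/5, 188/5]
L2 α=5/7: [5476/35, 1713/35, 5351/35]
L5 α=1/4: [5542/35, 3497/70, 11509/70]
L6 α=3/8: [6697/56, 7109/112, 14281/112]
L7 α=3/8: [75989/448, 67801/896, 71741/896]
L8 α=2/5: [260223/2240, 80463/896, 484023/4480]
= [116, 90, 108]


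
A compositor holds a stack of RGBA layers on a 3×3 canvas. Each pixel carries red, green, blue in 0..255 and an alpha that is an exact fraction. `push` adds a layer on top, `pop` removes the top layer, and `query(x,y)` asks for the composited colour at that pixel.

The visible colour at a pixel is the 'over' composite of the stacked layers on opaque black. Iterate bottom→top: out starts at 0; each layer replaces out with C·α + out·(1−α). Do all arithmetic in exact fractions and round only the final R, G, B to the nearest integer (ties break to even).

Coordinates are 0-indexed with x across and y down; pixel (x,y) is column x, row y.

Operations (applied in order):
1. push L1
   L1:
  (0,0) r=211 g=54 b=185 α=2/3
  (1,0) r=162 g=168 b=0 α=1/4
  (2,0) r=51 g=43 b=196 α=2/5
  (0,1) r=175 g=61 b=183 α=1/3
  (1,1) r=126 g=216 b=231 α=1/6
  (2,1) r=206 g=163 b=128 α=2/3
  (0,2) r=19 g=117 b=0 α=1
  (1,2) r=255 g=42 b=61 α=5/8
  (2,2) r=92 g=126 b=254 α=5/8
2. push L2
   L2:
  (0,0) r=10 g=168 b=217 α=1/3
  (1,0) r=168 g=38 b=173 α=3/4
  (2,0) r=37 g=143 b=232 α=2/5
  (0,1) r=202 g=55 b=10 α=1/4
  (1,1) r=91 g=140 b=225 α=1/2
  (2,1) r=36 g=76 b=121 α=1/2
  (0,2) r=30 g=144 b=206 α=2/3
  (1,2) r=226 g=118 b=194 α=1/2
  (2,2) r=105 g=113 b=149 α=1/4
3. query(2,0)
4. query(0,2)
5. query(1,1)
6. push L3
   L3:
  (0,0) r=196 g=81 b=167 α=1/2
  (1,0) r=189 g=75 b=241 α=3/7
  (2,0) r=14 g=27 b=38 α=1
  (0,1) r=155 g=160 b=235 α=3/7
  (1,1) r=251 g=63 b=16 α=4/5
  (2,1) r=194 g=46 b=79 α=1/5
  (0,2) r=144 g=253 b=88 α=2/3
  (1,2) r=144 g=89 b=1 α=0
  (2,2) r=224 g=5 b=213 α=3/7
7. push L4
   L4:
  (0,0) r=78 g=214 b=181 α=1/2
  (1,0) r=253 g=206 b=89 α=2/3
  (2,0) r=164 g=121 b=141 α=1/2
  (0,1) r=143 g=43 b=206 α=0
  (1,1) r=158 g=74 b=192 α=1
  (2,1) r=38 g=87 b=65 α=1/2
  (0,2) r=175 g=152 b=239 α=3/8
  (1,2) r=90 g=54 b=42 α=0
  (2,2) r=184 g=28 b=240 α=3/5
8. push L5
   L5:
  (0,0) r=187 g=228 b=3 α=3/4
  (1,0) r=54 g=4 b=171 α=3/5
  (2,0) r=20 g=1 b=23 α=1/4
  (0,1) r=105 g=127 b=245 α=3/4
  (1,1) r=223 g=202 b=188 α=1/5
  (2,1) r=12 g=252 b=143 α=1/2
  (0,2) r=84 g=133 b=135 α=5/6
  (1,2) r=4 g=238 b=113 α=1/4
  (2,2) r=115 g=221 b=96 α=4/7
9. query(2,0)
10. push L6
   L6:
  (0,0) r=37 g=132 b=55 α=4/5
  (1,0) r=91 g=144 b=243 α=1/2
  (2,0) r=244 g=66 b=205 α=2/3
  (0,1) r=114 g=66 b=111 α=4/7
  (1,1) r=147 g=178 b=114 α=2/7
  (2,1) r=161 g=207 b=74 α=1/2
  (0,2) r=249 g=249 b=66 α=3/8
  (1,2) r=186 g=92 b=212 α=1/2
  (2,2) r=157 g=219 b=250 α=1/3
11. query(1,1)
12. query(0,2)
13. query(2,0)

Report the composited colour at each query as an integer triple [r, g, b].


at x=2,y=0 over L1,L2:
+L1 (α=2/5) → [102/5, 86/5, 392/5]
+L2 (α=2/5) → [676/25, 1688/25, 3496/25]
rounded: [27, 68, 140]

query (0,2) [L1,L2] — begin 0,0,0
after L1 α=1: [19, 117, 0]
after L2 α=2/3: [79/3, 135, 412/3]
rounded: [26, 135, 137]

query (1,1) [L1,L2] — begin 0,0,0
after L1 α=1/6: [21, 36, 77/2]
after L2 α=1/2: [56, 88, 527/4]
= [56, 88, 132]

(2,0) stack=L1,L2,L3,L4,L5; from [0,0,0]:
+L1 (α=2/5) → [102/5, 86/5, 392/5]
+L2 (α=2/5) → [676/25, 1688/25, 3496/25]
+L3 (α=1) → [14, 27, 38]
+L4 (α=1/2) → [89, 74, 179/2]
+L5 (α=1/4) → [287/4, 223/4, 583/8]
= [72, 56, 73]

(1,1) stack=L1,L2,L3,L4,L5,L6; from [0,0,0]:
after L1 α=1/6: [21, 36, 77/2]
after L2 α=1/2: [56, 88, 527/4]
after L3 α=4/5: [212, 68, 783/20]
after L4 α=1: [158, 74, 192]
after L5 α=1/5: [171, 498/5, 956/5]
after L6 α=2/7: [1149/7, 122, 1184/7]
→ [164, 122, 169]

(0,2) stack=L1,L2,L3,L4,L5,L6; from [0,0,0]:
L1 α=1: [19, 117, 0]
L2 α=2/3: [79/3, 135, 412/3]
L3 α=2/3: [943/9, 641/3, 940/9]
L4 α=3/8: [1180/9, 4573/24, 11153/72]
L5 α=5/6: [2480/27, 20533/144, 59753/432]
L6 α=3/8: [32569/216, 210233/1152, 384301/3456]
= [151, 182, 111]

query (2,0) [L1,L2,L3,L4,L5,L6] — begin 0,0,0
L1 α=2/5: [102/5, 86/5, 392/5]
L2 α=2/5: [676/25, 1688/25, 3496/25]
L3 α=1: [14, 27, 38]
L4 α=1/2: [89, 74, 179/2]
L5 α=1/4: [287/4, 223/4, 583/8]
L6 α=2/3: [2239/12, 751/12, 3863/24]
→ [187, 63, 161]


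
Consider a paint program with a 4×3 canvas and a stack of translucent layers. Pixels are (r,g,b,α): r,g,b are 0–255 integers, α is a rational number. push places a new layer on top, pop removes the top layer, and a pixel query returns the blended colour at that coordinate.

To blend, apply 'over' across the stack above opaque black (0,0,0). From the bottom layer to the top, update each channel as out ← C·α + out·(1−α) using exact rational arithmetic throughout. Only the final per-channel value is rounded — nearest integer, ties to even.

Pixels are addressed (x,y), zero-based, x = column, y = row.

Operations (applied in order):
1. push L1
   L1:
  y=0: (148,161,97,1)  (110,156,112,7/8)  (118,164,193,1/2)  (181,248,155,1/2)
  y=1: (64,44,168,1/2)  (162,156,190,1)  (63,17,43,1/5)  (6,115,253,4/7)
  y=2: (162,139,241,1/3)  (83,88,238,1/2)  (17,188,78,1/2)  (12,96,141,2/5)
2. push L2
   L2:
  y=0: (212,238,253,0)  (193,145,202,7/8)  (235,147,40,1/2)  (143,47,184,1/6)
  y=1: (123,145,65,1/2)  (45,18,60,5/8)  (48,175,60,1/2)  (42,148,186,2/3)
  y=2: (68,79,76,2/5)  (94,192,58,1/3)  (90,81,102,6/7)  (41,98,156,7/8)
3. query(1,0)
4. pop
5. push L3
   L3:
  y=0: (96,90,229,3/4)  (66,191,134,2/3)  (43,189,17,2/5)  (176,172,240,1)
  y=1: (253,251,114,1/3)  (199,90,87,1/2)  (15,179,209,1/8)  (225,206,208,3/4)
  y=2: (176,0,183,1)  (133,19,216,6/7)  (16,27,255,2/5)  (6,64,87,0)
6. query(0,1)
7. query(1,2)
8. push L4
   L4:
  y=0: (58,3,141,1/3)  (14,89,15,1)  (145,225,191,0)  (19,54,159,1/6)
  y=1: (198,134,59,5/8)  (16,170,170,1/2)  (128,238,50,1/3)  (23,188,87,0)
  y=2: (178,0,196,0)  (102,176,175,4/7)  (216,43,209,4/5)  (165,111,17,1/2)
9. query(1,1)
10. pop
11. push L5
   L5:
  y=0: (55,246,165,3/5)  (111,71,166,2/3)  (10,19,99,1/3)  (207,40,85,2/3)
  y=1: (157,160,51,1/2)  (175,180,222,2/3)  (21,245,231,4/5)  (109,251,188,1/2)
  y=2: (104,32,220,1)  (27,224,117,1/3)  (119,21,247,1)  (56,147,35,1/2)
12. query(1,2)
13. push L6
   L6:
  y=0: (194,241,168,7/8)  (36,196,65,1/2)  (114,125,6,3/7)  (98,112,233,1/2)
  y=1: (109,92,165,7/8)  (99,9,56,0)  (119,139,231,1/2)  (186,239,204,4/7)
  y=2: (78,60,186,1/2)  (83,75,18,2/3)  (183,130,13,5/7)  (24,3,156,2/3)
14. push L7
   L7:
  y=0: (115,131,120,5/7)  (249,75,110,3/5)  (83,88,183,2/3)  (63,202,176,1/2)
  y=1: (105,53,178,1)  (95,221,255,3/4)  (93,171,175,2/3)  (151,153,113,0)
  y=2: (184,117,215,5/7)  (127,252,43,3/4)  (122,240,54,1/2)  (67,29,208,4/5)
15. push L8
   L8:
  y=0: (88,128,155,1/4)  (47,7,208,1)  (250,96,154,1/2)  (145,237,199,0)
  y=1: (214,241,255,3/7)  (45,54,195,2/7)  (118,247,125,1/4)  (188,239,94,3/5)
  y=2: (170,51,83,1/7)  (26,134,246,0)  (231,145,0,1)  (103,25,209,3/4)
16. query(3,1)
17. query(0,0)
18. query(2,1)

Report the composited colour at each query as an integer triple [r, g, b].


query (1,0) [L1,L2] — begin 0,0,0
L1 α=7/8: [385/4, 273/2, 98]
L2 α=7/8: [5789/32, 2303/16, 189]
rounded: [181, 144, 189]

(0,1) stack=L1,L3; from [0,0,0]:
+L1 (α=1/2) → [32, 22, 84]
+L3 (α=1/3) → [317/3, 295/3, 94]
rounded: [106, 98, 94]

query (1,2) [L1,L3] — begin 0,0,0
+L1 (α=1/2) → [83/2, 44, 119]
+L3 (α=6/7) → [1679/14, 158/7, 1415/7]
rounded: [120, 23, 202]

(1,1) stack=L1,L3,L4; from [0,0,0]:
L1 α=1: [162, 156, 190]
L3 α=1/2: [361/2, 123, 277/2]
L4 α=1/2: [393/4, 293/2, 617/4]
= [98, 146, 154]

query (1,2) [L1,L3,L5] — begin 0,0,0
after L1 α=1/2: [83/2, 44, 119]
after L3 α=6/7: [1679/14, 158/7, 1415/7]
after L5 α=1/3: [1868/21, 628/7, 3649/21]
→ [89, 90, 174]

at x=3,y=1 over L1,L3,L5,L6,L7,L8:
+L1 (α=4/7) → [24/7, 460/7, 1012/7]
+L3 (α=3/4) → [4749/28, 2393/14, 1345/7]
+L5 (α=1/2) → [7801/56, 5907/28, 2661/14]
+L6 (α=4/7) → [65067/392, 44489/196, 19407/98]
+L7 (α=0) → [65067/392, 44489/196, 19407/98]
+L8 (α=3/5) → [175611/980, 22951/98, 6645/49]
rounded: [179, 234, 136]

at x=0,y=0 over L1,L3,L5,L6,L7,L8:
after L1 α=1: [148, 161, 97]
after L3 α=3/4: [109, 431/4, 196]
after L5 α=3/5: [383/5, 1907/10, 887/5]
after L6 α=7/8: [7173/40, 18777/80, 6767/40]
after L7 α=5/7: [18673/140, 44977/280, 2681/20]
after L8 α=1/4: [68339/560, 170771/1120, 11143/80]
rounded: [122, 152, 139]

at x=2,y=1 over L1,L3,L5,L6,L7,L8:
after L1 α=1/5: [63/5, 17/5, 43/5]
after L3 α=1/8: [129/10, 507/20, 673/20]
after L5 α=4/5: [969/50, 20107/100, 19153/100]
after L6 α=1/2: [6919/100, 34007/200, 42253/200]
after L7 α=2/3: [25519/300, 102407/600, 112253/600]
after L8 α=1/4: [37319/400, 151807/800, 137253/800]
= [93, 190, 172]


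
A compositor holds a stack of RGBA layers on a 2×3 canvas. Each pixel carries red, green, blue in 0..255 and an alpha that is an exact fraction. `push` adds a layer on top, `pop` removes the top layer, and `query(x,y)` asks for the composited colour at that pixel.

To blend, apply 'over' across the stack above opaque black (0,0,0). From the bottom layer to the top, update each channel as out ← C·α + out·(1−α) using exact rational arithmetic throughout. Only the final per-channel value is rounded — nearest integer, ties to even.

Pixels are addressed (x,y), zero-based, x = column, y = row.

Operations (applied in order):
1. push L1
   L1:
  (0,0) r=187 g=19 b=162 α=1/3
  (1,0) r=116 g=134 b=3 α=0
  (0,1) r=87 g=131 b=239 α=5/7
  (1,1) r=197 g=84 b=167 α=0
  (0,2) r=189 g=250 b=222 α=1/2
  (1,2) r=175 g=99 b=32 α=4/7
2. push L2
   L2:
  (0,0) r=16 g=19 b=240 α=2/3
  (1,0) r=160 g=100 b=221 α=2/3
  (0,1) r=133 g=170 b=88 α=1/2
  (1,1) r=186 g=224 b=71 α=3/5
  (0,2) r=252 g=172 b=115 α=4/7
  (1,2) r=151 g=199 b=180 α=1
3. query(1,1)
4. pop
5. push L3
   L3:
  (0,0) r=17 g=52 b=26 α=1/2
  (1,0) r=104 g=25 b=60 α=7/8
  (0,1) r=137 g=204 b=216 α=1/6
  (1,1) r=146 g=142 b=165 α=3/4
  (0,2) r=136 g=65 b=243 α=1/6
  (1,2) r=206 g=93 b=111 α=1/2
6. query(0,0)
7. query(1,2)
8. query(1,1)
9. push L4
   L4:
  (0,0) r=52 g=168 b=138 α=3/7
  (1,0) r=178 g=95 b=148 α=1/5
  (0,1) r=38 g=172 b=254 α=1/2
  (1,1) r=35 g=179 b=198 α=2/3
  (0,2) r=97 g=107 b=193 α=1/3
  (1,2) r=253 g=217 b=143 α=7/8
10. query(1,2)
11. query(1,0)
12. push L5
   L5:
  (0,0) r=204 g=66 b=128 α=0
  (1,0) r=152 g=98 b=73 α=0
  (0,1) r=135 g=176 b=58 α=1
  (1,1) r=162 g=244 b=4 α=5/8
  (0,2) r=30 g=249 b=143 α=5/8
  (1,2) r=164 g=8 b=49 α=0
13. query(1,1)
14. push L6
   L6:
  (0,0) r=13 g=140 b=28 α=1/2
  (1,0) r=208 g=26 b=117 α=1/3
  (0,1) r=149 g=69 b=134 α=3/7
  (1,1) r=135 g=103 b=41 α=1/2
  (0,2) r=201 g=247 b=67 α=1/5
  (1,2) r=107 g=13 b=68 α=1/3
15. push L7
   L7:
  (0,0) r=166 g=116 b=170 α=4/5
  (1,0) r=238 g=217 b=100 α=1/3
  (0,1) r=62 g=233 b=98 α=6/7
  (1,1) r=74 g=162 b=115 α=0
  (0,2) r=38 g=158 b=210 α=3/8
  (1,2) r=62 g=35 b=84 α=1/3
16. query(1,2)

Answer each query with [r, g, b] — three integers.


(1,1) stack=L1,L2; from [0,0,0]:
+L1 (α=0) → [0, 0, 0]
+L2 (α=3/5) → [558/5, 672/5, 213/5]
= [112, 134, 43]

at x=0,y=0 over L1,L3:
after L1 α=1/3: [187/3, 19/3, 54]
after L3 α=1/2: [119/3, 175/6, 40]
= [40, 29, 40]

at x=1,y=2 over L1,L3:
after L1 α=4/7: [100, 396/7, 128/7]
after L3 α=1/2: [153, 1047/14, 905/14]
rounded: [153, 75, 65]

(1,1) stack=L1,L3; from [0,0,0]:
L1 α=0: [0, 0, 0]
L3 α=3/4: [219/2, 213/2, 495/4]
= [110, 106, 124]

query (1,2) [L1,L3,L4] — begin 0,0,0
L1 α=4/7: [100, 396/7, 128/7]
L3 α=1/2: [153, 1047/14, 905/14]
L4 α=7/8: [481/2, 22313/112, 14919/112]
→ [240, 199, 133]

query (1,0) [L1,L3,L4] — begin 0,0,0
+L1 (α=0) → [0, 0, 0]
+L3 (α=7/8) → [91, 175/8, 105/2]
+L4 (α=1/5) → [542/5, 73/2, 358/5]
= [108, 36, 72]

(1,1) stack=L1,L3,L4,L5; from [0,0,0]:
+L1 (α=0) → [0, 0, 0]
+L3 (α=3/4) → [219/2, 213/2, 495/4]
+L4 (α=2/3) → [359/6, 929/6, 693/4]
+L5 (α=5/8) → [1979/16, 3369/16, 2159/32]
→ [124, 211, 67]

query (1,2) [L1,L3,L4,L5,L6,L7] — begin 0,0,0
+L1 (α=4/7) → [100, 396/7, 128/7]
+L3 (α=1/2) → [153, 1047/14, 905/14]
+L4 (α=7/8) → [481/2, 22313/112, 14919/112]
+L5 (α=0) → [481/2, 22313/112, 14919/112]
+L6 (α=1/3) → [196, 23041/168, 18727/168]
+L7 (α=1/3) → [454/3, 25981/252, 25783/252]
rounded: [151, 103, 102]


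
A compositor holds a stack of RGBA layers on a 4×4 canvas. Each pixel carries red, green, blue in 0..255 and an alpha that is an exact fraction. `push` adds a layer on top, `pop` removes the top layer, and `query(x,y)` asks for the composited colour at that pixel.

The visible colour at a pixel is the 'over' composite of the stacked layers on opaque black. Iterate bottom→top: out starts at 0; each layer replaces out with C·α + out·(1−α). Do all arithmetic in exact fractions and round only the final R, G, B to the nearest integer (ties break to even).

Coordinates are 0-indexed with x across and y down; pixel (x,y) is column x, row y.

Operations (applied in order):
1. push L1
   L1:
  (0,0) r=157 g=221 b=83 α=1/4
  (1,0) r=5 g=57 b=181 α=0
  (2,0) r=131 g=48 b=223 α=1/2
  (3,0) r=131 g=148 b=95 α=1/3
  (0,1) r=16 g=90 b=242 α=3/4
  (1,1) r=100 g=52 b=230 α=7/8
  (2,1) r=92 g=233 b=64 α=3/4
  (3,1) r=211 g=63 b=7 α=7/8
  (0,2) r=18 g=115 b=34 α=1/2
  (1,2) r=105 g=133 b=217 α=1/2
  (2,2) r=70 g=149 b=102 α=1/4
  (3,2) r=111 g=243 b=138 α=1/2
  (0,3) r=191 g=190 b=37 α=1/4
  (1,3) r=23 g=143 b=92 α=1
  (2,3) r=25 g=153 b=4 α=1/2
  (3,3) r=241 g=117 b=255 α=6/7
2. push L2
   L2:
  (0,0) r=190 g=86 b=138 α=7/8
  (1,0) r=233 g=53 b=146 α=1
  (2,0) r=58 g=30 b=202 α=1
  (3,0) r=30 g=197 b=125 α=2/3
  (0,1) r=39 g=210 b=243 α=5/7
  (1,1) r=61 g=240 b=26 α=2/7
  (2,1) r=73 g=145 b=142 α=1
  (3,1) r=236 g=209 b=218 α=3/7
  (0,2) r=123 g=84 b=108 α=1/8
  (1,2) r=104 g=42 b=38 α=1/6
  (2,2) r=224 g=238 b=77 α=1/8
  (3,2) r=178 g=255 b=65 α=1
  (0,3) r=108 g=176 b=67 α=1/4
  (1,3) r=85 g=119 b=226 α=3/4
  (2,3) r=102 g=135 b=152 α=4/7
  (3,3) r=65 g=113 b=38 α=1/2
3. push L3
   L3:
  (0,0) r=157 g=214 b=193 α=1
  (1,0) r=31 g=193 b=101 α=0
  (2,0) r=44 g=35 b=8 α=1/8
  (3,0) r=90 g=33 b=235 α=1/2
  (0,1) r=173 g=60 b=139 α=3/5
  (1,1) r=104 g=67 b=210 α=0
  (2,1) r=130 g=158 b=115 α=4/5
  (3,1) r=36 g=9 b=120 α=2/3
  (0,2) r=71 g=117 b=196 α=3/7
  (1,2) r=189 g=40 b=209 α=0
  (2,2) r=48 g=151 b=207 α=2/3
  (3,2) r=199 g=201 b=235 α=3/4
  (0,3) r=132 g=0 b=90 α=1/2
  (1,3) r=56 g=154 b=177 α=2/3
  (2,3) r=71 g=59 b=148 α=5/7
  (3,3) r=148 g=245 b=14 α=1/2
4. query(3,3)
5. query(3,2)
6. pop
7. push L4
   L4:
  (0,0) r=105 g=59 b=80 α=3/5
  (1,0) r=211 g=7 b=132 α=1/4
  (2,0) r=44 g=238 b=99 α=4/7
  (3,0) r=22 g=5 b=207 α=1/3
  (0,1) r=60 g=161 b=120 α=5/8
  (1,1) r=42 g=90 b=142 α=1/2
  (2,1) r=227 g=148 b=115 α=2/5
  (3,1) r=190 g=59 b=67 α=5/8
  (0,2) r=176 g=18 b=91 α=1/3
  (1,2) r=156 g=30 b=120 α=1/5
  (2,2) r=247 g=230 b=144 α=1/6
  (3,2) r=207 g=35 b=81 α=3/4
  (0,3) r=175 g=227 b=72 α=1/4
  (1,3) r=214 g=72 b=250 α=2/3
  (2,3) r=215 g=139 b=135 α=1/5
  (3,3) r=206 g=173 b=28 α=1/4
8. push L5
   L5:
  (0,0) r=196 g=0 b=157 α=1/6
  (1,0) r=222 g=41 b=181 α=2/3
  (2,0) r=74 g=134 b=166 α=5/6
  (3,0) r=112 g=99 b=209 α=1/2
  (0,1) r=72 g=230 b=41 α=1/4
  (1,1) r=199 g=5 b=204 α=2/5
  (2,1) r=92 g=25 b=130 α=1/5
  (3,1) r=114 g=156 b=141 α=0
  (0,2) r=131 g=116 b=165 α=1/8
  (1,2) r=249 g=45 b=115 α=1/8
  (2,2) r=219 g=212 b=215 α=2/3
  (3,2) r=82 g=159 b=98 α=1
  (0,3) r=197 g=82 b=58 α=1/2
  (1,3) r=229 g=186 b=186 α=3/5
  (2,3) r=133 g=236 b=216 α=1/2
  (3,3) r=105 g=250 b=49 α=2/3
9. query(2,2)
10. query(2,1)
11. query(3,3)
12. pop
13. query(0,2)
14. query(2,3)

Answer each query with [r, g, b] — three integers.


at x=3,y=3 over L1,L2,L3:
+L1 (α=6/7) → [1446/7, 702/7, 1530/7]
+L2 (α=1/2) → [1901/14, 1493/14, 898/7]
+L3 (α=1/2) → [3973/28, 4923/28, 498/7]
= [142, 176, 71]

query (3,2) [L1,L2,L3] — begin 0,0,0
L1 α=1/2: [111/2, 243/2, 69]
L2 α=1: [178, 255, 65]
L3 α=3/4: [775/4, 429/2, 385/2]
= [194, 214, 192]

at x=2,y=2 over L1,L2,L4,L5:
after L1 α=1/4: [35/2, 149/4, 51/2]
after L2 α=1/8: [693/16, 1995/32, 511/16]
after L4 α=1/6: [7417/96, 17335/192, 4859/96]
after L5 α=2/3: [49465/288, 98743/576, 46139/288]
= [172, 171, 160]

at x=2,y=1 over L1,L2,L4,L5:
after L1 α=3/4: [69, 699/4, 48]
after L2 α=1: [73, 145, 142]
after L4 α=2/5: [673/5, 731/5, 656/5]
after L5 α=1/5: [3152/25, 3049/25, 3274/25]
= [126, 122, 131]

query (3,3) [L1,L2,L4,L5] — begin 0,0,0
+L1 (α=6/7) → [1446/7, 702/7, 1530/7]
+L2 (α=1/2) → [1901/14, 1493/14, 898/7]
+L4 (α=1/4) → [8587/56, 6901/56, 1445/14]
+L5 (α=2/3) → [20347/168, 34901/168, 939/14]
rounded: [121, 208, 67]

(0,2) stack=L1,L2,L4; from [0,0,0]:
L1 α=1/2: [9, 115/2, 17]
L2 α=1/8: [93/4, 973/16, 227/8]
L4 α=1/3: [445/6, 1117/24, 197/4]
= [74, 47, 49]

query (2,3) [L1,L2,L4] — begin 0,0,0
+L1 (α=1/2) → [25/2, 153/2, 2]
+L2 (α=4/7) → [891/14, 1539/14, 614/7]
+L4 (α=1/5) → [3287/35, 4051/35, 3401/35]
rounded: [94, 116, 97]


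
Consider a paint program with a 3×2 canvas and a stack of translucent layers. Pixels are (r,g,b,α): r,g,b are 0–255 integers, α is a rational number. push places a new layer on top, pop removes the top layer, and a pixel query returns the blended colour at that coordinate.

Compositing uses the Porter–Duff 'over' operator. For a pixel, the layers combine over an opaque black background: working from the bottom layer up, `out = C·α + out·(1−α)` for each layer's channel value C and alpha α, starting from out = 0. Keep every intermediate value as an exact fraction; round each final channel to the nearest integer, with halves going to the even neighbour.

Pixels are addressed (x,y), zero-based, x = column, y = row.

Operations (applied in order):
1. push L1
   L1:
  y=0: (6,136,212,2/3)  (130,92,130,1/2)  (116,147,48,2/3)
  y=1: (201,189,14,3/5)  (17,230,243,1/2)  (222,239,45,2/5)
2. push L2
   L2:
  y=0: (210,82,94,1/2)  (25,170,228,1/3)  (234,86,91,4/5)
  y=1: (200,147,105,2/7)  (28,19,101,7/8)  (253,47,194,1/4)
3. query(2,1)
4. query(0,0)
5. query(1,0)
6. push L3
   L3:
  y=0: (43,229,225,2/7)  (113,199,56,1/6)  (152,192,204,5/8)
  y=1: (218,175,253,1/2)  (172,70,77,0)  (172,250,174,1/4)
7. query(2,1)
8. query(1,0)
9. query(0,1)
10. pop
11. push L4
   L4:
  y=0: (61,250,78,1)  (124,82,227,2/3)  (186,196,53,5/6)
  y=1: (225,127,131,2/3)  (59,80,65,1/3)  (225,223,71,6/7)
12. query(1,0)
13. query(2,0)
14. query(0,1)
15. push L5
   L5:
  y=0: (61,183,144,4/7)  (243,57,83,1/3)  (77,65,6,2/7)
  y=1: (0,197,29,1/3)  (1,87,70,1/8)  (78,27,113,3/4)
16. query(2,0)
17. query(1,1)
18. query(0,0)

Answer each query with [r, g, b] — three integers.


(2,1) stack=L1,L2; from [0,0,0]:
after L1 α=2/5: [444/5, 478/5, 18]
after L2 α=1/4: [2597/20, 1669/20, 62]
= [130, 83, 62]

query (0,0) [L1,L2] — begin 0,0,0
+L1 (α=2/3) → [4, 272/3, 424/3]
+L2 (α=1/2) → [107, 259/3, 353/3]
= [107, 86, 118]

(1,0) stack=L1,L2; from [0,0,0]:
after L1 α=1/2: [65, 46, 65]
after L2 α=1/3: [155/3, 262/3, 358/3]
rounded: [52, 87, 119]

(2,1) stack=L1,L2,L3; from [0,0,0]:
L1 α=2/5: [444/5, 478/5, 18]
L2 α=1/4: [2597/20, 1669/20, 62]
L3 α=1/4: [11231/80, 10007/80, 90]
rounded: [140, 125, 90]

at x=1,y=0 over L1,L2,L3:
after L1 α=1/2: [65, 46, 65]
after L2 α=1/3: [155/3, 262/3, 358/3]
after L3 α=1/6: [557/9, 1907/18, 979/9]
= [62, 106, 109]

(0,1) stack=L1,L2,L3; from [0,0,0]:
L1 α=3/5: [603/5, 567/5, 42/5]
L2 α=2/7: [1003/7, 123, 36]
L3 α=1/2: [2529/14, 149, 289/2]
→ [181, 149, 144]

(1,0) stack=L1,L2,L4; from [0,0,0]:
+L1 (α=1/2) → [65, 46, 65]
+L2 (α=1/3) → [155/3, 262/3, 358/3]
+L4 (α=2/3) → [899/9, 754/9, 1720/9]
→ [100, 84, 191]

at x=2,y=0 over L1,L2,L4:
L1 α=2/3: [232/3, 98, 32]
L2 α=4/5: [608/3, 442/5, 396/5]
L4 α=5/6: [1699/9, 2671/15, 1721/30]
→ [189, 178, 57]

at x=0,y=1 over L1,L2,L4:
L1 α=3/5: [603/5, 567/5, 42/5]
L2 α=2/7: [1003/7, 123, 36]
L4 α=2/3: [4153/21, 377/3, 298/3]
= [198, 126, 99]

query (2,0) [L1,L2,L4,L5] — begin 0,0,0
L1 α=2/3: [232/3, 98, 32]
L2 α=4/5: [608/3, 442/5, 396/5]
L4 α=5/6: [1699/9, 2671/15, 1721/30]
L5 α=2/7: [9881/63, 3061/21, 1793/42]
rounded: [157, 146, 43]

query (1,1) [L1,L2,L4,L5] — begin 0,0,0
+L1 (α=1/2) → [17/2, 115, 243/2]
+L2 (α=7/8) → [409/16, 31, 1657/16]
+L4 (α=1/3) → [881/24, 142/3, 2177/24]
+L5 (α=1/8) → [6191/192, 1255/24, 16919/192]
→ [32, 52, 88]

(0,0) stack=L1,L2,L4,L5; from [0,0,0]:
after L1 α=2/3: [4, 272/3, 424/3]
after L2 α=1/2: [107, 259/3, 353/3]
after L4 α=1: [61, 250, 78]
after L5 α=4/7: [61, 1482/7, 810/7]
rounded: [61, 212, 116]


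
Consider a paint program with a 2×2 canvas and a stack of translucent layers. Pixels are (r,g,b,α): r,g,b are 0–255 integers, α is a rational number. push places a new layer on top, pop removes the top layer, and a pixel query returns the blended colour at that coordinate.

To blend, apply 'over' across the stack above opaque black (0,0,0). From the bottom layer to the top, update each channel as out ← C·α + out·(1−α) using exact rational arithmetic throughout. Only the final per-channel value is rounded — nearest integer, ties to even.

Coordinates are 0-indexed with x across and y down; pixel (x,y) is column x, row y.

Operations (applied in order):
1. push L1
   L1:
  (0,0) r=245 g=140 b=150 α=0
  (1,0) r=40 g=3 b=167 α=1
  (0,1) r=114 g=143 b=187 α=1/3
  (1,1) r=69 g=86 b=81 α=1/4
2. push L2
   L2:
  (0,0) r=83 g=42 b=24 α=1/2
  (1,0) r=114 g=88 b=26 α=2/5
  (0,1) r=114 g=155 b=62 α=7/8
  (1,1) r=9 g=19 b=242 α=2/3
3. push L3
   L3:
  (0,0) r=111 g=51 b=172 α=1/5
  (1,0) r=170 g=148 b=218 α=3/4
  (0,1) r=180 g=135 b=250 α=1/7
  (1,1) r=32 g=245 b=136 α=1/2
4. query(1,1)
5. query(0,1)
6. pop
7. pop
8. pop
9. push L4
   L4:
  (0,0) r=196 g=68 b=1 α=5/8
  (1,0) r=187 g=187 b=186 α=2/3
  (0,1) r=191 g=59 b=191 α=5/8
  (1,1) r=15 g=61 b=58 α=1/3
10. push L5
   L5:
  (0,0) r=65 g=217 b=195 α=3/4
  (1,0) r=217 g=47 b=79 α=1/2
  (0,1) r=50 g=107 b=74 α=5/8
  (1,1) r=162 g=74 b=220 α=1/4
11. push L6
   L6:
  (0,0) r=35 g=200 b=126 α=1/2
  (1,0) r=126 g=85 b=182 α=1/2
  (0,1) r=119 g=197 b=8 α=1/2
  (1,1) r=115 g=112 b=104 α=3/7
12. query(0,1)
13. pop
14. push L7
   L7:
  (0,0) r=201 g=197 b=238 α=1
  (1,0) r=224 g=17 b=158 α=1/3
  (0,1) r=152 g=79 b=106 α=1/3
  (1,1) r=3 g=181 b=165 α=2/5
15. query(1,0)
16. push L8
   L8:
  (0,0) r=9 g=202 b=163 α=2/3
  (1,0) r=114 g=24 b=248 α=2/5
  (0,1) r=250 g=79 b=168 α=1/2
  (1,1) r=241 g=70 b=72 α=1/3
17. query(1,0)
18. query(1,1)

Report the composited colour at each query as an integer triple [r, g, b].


at x=1,y=1 over L1,L2,L3:
after L1 α=1/4: [69/4, 43/2, 81/4]
after L2 α=2/3: [47/4, 119/6, 2017/12]
after L3 α=1/2: [175/8, 1589/12, 3649/24]
rounded: [22, 132, 152]

query (0,1) [L1,L2,L3] — begin 0,0,0
L1 α=1/3: [38, 143/3, 187/3]
L2 α=7/8: [209/2, 1699/12, 1489/24]
L3 α=1/7: [807/7, 1969/14, 2489/28]
= [115, 141, 89]

at x=0,y=1 over L4,L5,L6:
+L4 (α=5/8) → [955/8, 295/8, 955/8]
+L5 (α=5/8) → [4865/64, 5165/64, 5825/64]
+L6 (α=1/2) → [12481/128, 17773/128, 6337/128]
→ [98, 139, 50]

query (1,0) [L4,L5,L7] — begin 0,0,0
+L4 (α=2/3) → [374/3, 374/3, 124]
+L5 (α=1/2) → [1025/6, 515/6, 203/2]
+L7 (α=1/3) → [1697/9, 566/9, 361/3]
→ [189, 63, 120]

(1,0) stack=L4,L5,L7,L8; from [0,0,0]:
after L4 α=2/3: [374/3, 374/3, 124]
after L5 α=1/2: [1025/6, 515/6, 203/2]
after L7 α=1/3: [1697/9, 566/9, 361/3]
after L8 α=2/5: [2381/15, 142/3, 857/5]
→ [159, 47, 171]

at x=1,y=1 over L4,L5,L7,L8:
L4 α=1/3: [5, 61/3, 58/3]
L5 α=1/4: [177/4, 135/4, 139/2]
L7 α=2/5: [111/4, 1853/20, 1077/10]
L8 α=1/3: [593/6, 851/10, 479/5]
→ [99, 85, 96]


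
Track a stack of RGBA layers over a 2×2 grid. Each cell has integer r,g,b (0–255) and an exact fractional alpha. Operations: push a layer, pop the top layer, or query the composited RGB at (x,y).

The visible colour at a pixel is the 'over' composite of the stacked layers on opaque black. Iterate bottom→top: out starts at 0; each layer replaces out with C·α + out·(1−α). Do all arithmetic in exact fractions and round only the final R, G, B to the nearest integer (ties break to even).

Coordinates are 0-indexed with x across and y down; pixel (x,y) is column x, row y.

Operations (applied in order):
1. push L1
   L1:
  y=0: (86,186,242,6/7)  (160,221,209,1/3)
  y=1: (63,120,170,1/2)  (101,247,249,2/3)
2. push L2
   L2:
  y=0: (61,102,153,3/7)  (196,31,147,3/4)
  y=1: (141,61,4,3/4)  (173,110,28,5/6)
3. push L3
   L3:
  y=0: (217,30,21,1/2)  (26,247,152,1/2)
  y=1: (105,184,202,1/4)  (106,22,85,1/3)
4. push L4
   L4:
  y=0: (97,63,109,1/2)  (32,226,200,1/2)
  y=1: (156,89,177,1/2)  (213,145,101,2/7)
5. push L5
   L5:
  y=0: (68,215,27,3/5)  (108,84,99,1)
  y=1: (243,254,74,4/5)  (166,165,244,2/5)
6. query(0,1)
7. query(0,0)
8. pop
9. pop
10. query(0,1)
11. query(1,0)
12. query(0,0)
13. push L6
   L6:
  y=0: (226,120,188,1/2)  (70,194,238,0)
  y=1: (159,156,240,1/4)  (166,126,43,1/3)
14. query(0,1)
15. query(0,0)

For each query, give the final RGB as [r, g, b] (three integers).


(0,1) stack=L1,L2,L3,L4,L5; from [0,0,0]:
after L1 α=1/2: [63/2, 60, 85]
after L2 α=3/4: [909/8, 243/4, 97/4]
after L3 α=1/4: [3567/32, 1465/16, 1099/16]
after L4 α=1/2: [8559/64, 2889/32, 3931/32]
after L5 α=4/5: [70767/320, 35401/160, 13403/160]
→ [221, 221, 84]

at x=0,y=0 over L1,L2,L3,L4,L5:
after L1 α=6/7: [516/7, 1116/7, 1452/7]
after L2 α=3/7: [3345/49, 6606/49, 9021/49]
after L3 α=1/2: [6989/49, 4038/49, 5025/49]
after L4 α=1/2: [5871/49, 7125/98, 5183/49]
after L5 α=3/5: [21738/245, 7746/49, 2867/49]
→ [89, 158, 59]

at x=0,y=1 over L1,L2,L3:
+L1 (α=1/2) → [63/2, 60, 85]
+L2 (α=3/4) → [909/8, 243/4, 97/4]
+L3 (α=1/4) → [3567/32, 1465/16, 1099/16]
→ [111, 92, 69]

query (1,0) [L1,L2,L3] — begin 0,0,0
after L1 α=1/3: [160/3, 221/3, 209/3]
after L2 α=3/4: [481/3, 125/3, 383/3]
after L3 α=1/2: [559/6, 433/3, 839/6]
= [93, 144, 140]

(0,0) stack=L1,L2,L3; from [0,0,0]:
L1 α=6/7: [516/7, 1116/7, 1452/7]
L2 α=3/7: [3345/49, 6606/49, 9021/49]
L3 α=1/2: [6989/49, 4038/49, 5025/49]
→ [143, 82, 103]

query (0,1) [L1,L2,L3,L6] — begin 0,0,0
after L1 α=1/2: [63/2, 60, 85]
after L2 α=3/4: [909/8, 243/4, 97/4]
after L3 α=1/4: [3567/32, 1465/16, 1099/16]
after L6 α=1/4: [15789/128, 6891/64, 7137/64]
rounded: [123, 108, 112]

(0,0) stack=L1,L2,L3,L6; from [0,0,0]:
+L1 (α=6/7) → [516/7, 1116/7, 1452/7]
+L2 (α=3/7) → [3345/49, 6606/49, 9021/49]
+L3 (α=1/2) → [6989/49, 4038/49, 5025/49]
+L6 (α=1/2) → [18063/98, 4959/49, 14237/98]
→ [184, 101, 145]


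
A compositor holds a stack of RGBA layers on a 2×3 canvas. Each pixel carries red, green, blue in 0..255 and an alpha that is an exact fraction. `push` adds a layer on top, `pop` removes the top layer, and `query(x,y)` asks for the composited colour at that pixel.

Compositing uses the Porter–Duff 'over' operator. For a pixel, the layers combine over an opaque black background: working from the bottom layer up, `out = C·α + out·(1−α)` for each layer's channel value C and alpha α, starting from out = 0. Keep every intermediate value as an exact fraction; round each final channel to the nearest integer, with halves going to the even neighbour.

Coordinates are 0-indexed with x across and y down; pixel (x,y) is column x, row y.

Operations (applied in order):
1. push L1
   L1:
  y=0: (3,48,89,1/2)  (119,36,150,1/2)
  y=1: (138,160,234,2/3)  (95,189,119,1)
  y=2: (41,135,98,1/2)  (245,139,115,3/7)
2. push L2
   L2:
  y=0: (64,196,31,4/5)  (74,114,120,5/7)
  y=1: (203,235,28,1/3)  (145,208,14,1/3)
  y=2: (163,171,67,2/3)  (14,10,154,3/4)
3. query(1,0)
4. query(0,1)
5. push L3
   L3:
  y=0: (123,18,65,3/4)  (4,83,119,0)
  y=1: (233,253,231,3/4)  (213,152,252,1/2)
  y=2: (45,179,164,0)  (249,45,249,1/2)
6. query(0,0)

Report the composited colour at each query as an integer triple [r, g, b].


query (1,0) [L1,L2] — begin 0,0,0
after L1 α=1/2: [119/2, 18, 75]
after L2 α=5/7: [489/7, 606/7, 750/7]
→ [70, 87, 107]

at x=0,y=1 over L1,L2:
L1 α=2/3: [92, 320/3, 156]
L2 α=1/3: [129, 1345/9, 340/3]
→ [129, 149, 113]

(0,0) stack=L1,L2,L3; from [0,0,0]:
+L1 (α=1/2) → [3/2, 24, 89/2]
+L2 (α=4/5) → [103/2, 808/5, 337/10]
+L3 (α=3/4) → [841/8, 539/10, 2287/40]
= [105, 54, 57]


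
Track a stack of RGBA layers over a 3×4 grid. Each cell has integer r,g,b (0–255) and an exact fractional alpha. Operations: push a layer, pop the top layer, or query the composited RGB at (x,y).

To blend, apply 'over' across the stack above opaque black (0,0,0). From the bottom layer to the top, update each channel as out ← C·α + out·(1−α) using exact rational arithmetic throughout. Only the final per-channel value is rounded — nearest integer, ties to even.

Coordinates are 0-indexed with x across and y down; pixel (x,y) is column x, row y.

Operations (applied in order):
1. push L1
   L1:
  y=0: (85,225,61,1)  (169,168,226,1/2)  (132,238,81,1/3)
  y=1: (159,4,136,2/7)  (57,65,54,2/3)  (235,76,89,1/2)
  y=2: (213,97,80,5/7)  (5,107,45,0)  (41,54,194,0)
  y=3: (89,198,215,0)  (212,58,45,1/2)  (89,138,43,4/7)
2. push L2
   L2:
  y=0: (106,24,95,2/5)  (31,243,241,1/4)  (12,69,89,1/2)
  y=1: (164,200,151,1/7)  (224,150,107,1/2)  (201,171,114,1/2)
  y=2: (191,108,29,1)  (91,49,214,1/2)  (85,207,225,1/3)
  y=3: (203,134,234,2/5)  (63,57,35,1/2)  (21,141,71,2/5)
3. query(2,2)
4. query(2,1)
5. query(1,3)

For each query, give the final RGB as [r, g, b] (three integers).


(2,2) stack=L1,L2; from [0,0,0]:
L1 α=0: [0, 0, 0]
L2 α=1/3: [85/3, 69, 75]
= [28, 69, 75]

at x=2,y=1 over L1,L2:
after L1 α=1/2: [235/2, 38, 89/2]
after L2 α=1/2: [637/4, 209/2, 317/4]
rounded: [159, 104, 79]

(1,3) stack=L1,L2; from [0,0,0]:
+L1 (α=1/2) → [106, 29, 45/2]
+L2 (α=1/2) → [169/2, 43, 115/4]
rounded: [84, 43, 29]


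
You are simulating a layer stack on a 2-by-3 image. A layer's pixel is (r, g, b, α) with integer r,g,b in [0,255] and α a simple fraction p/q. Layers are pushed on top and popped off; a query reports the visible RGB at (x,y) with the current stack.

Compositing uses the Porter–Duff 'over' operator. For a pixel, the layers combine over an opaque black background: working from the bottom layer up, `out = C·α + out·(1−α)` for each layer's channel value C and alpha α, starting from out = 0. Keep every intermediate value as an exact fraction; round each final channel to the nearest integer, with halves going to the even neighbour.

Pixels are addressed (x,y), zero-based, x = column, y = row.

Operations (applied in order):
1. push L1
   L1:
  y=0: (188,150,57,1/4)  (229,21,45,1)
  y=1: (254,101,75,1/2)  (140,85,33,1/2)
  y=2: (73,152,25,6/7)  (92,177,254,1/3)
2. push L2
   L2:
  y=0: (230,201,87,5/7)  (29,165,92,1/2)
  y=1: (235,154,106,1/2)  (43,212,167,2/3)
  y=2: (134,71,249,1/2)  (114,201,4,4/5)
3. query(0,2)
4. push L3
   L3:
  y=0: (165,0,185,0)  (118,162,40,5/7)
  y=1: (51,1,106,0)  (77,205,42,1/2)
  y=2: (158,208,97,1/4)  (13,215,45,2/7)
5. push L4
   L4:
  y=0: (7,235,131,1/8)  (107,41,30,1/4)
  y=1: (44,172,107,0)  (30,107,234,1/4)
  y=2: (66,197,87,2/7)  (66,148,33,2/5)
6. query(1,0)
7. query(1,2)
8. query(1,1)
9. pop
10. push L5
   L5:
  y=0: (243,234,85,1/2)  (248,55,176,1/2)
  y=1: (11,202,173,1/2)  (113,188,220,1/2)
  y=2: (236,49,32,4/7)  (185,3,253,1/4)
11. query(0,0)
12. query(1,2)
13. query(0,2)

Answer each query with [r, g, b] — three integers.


(0,2) stack=L1,L2; from [0,0,0]:
after L1 α=6/7: [438/7, 912/7, 150/7]
after L2 α=1/2: [688/7, 1409/14, 1893/14]
rounded: [98, 101, 135]

at x=1,y=0 over L1,L2,L3,L4:
after L1 α=1: [229, 21, 45]
after L2 α=1/2: [129, 93, 137/2]
after L3 α=5/7: [848/7, 996/7, 337/7]
after L4 α=1/4: [3293/28, 3275/28, 1221/28]
rounded: [118, 117, 44]

(1,2) stack=L1,L2,L3,L4; from [0,0,0]:
+L1 (α=1/3) → [92/3, 59, 254/3]
+L2 (α=4/5) → [292/3, 863/5, 302/15]
+L3 (α=2/7) → [1538/21, 1293/7, 572/21]
+L4 (α=2/5) → [2462/35, 5951/35, 1034/35]
rounded: [70, 170, 30]

at x=1,y=1 over L1,L2,L3,L4:
after L1 α=1/2: [70, 85/2, 33/2]
after L2 α=2/3: [52, 311/2, 701/6]
after L3 α=1/2: [129/2, 721/4, 953/12]
after L4 α=1/4: [447/8, 2591/16, 1889/16]
→ [56, 162, 118]

at x=0,y=0 over L1,L2,L3,L5:
L1 α=1/4: [47, 75/2, 57/4]
L2 α=5/7: [1244/7, 1080/7, 927/14]
L3 α=0: [1244/7, 1080/7, 927/14]
L5 α=1/2: [2945/14, 1359/7, 2117/28]
= [210, 194, 76]

at x=1,y=2 over L1,L2,L3,L5:
L1 α=1/3: [92/3, 59, 254/3]
L2 α=4/5: [292/3, 863/5, 302/15]
L3 α=2/7: [1538/21, 1293/7, 572/21]
L5 α=1/4: [2833/28, 975/7, 2343/28]
= [101, 139, 84]

(0,2) stack=L1,L2,L3,L5; from [0,0,0]:
after L1 α=6/7: [438/7, 912/7, 150/7]
after L2 α=1/2: [688/7, 1409/14, 1893/14]
after L3 α=1/4: [1585/14, 7139/56, 7037/56]
after L5 α=4/7: [17971/98, 32393/392, 28279/392]
rounded: [183, 83, 72]


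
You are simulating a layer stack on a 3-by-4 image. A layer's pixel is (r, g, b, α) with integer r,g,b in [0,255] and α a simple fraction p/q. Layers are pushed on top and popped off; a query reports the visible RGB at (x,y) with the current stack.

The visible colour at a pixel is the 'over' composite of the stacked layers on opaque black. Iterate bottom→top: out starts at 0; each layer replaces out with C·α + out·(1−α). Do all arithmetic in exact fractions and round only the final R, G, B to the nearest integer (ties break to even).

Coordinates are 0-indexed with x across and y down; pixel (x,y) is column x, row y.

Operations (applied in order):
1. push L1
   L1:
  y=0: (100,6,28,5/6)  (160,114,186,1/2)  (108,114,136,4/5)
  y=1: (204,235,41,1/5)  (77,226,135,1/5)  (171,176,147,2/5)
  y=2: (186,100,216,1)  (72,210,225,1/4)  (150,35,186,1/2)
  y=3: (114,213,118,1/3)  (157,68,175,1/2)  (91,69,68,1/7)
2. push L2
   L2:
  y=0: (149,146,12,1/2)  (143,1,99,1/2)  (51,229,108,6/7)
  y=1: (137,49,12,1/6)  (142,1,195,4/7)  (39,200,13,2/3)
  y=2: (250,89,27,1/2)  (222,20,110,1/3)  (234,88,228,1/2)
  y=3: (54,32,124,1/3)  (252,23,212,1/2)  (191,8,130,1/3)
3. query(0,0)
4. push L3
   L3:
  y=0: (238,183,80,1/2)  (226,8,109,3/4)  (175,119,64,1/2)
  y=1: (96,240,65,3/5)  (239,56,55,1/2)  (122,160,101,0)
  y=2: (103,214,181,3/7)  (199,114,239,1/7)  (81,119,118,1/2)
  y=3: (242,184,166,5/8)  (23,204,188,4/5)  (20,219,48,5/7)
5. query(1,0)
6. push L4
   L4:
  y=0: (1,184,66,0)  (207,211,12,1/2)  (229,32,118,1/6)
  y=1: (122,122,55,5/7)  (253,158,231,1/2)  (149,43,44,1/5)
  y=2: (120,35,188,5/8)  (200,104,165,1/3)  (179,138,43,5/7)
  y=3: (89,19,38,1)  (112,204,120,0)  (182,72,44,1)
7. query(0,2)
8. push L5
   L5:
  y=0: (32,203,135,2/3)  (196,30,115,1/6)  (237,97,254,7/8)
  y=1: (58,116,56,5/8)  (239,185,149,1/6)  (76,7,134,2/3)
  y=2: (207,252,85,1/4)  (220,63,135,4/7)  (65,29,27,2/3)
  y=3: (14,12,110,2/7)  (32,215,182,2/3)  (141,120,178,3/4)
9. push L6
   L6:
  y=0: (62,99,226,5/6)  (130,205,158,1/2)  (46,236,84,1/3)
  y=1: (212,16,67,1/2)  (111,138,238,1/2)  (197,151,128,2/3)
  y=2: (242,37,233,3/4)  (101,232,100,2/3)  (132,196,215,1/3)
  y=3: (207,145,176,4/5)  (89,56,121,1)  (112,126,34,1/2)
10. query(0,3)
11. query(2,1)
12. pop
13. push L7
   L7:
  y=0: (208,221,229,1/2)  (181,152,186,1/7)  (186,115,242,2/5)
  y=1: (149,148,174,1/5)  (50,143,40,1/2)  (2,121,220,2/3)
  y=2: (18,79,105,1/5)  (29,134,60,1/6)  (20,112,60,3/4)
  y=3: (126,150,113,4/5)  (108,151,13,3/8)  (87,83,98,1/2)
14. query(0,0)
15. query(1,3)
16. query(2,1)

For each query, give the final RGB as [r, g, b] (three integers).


query (0,0) [L1,L2] — begin 0,0,0
+L1 (α=5/6) → [250/3, 5, 70/3]
+L2 (α=1/2) → [697/6, 151/2, 53/3]
→ [116, 76, 18]

query (1,0) [L1,L2,L3] — begin 0,0,0
L1 α=1/2: [80, 57, 93]
L2 α=1/2: [223/2, 29, 96]
L3 α=3/4: [1579/8, 53/4, 423/4]
→ [197, 13, 106]

at x=0,y=2 over L1,L2,L3,L4:
+L1 (α=1) → [186, 100, 216]
+L2 (α=1/2) → [218, 189/2, 243/2]
+L3 (α=3/7) → [1181/7, 1020/7, 147]
+L4 (α=5/8) → [7743/56, 4285/56, 1381/8]
= [138, 77, 173]

at x=0,y=3 over L1,L2,L3,L4,L5,L6:
L1 α=1/3: [38, 71, 118/3]
L2 α=1/3: [130/3, 58, 608/9]
L3 α=5/8: [335/2, 547/4, 1549/12]
L4 α=1: [89, 19, 38]
L5 α=2/7: [473/7, 17, 410/7]
L6 α=4/5: [6269/35, 597/5, 5338/35]
= [179, 119, 153]

(2,1) stack=L1,L2,L3,L4,L5,L6; from [0,0,0]:
after L1 α=2/5: [342/5, 352/5, 294/5]
after L2 α=2/3: [244/5, 784/5, 424/15]
after L3 α=0: [244/5, 784/5, 424/15]
after L4 α=1/5: [1721/25, 3351/25, 2356/75]
after L5 α=2/3: [5521/75, 3701/75, 22456/225]
after L6 α=2/3: [35071/225, 26351/225, 80056/675]
rounded: [156, 117, 119]

query (0,0) [L1,L2,L3,L4,L5,L7] — begin 0,0,0
after L1 α=5/6: [250/3, 5, 70/3]
after L2 α=1/2: [697/6, 151/2, 53/3]
after L3 α=1/2: [2125/12, 517/4, 293/6]
after L4 α=0: [2125/12, 517/4, 293/6]
after L5 α=2/3: [2893/36, 2141/12, 1913/18]
after L7 α=1/2: [10381/72, 4793/24, 6035/36]
→ [144, 200, 168]

at x=1,y=3 over L1,L2,L3,L4,L5,L7:
+L1 (α=1/2) → [157/2, 34, 175/2]
+L2 (α=1/2) → [661/4, 57/2, 599/4]
+L3 (α=4/5) → [1029/20, 1689/10, 3607/20]
+L4 (α=0) → [1029/20, 1689/10, 3607/20]
+L5 (α=2/3) → [2309/60, 5989/30, 3629/20]
+L7 (α=3/8) → [6197/96, 8707/48, 3785/32]
= [65, 181, 118]

at x=2,y=1 over L1,L2,L3,L4,L5,L7:
L1 α=2/5: [342/5, 352/5, 294/5]
L2 α=2/3: [244/5, 784/5, 424/15]
L3 α=0: [244/5, 784/5, 424/15]
L4 α=1/5: [1721/25, 3351/25, 2356/75]
L5 α=2/3: [5521/75, 3701/75, 22456/225]
L7 α=2/3: [5821/225, 21851/225, 121456/675]
= [26, 97, 180]
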